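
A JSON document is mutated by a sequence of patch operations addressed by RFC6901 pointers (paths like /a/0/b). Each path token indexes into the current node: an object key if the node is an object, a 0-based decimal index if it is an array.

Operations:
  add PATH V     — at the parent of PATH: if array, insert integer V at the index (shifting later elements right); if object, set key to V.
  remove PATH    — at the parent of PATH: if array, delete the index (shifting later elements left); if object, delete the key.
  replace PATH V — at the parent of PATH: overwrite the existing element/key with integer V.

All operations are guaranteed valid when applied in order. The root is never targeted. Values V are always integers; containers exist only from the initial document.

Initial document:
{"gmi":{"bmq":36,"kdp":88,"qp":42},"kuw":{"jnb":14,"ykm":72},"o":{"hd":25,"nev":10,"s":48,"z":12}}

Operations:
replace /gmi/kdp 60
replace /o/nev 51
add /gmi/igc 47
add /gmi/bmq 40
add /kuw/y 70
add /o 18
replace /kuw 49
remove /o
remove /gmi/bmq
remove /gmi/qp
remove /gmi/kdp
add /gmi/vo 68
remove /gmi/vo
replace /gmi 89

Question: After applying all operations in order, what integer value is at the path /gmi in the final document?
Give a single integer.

Answer: 89

Derivation:
After op 1 (replace /gmi/kdp 60): {"gmi":{"bmq":36,"kdp":60,"qp":42},"kuw":{"jnb":14,"ykm":72},"o":{"hd":25,"nev":10,"s":48,"z":12}}
After op 2 (replace /o/nev 51): {"gmi":{"bmq":36,"kdp":60,"qp":42},"kuw":{"jnb":14,"ykm":72},"o":{"hd":25,"nev":51,"s":48,"z":12}}
After op 3 (add /gmi/igc 47): {"gmi":{"bmq":36,"igc":47,"kdp":60,"qp":42},"kuw":{"jnb":14,"ykm":72},"o":{"hd":25,"nev":51,"s":48,"z":12}}
After op 4 (add /gmi/bmq 40): {"gmi":{"bmq":40,"igc":47,"kdp":60,"qp":42},"kuw":{"jnb":14,"ykm":72},"o":{"hd":25,"nev":51,"s":48,"z":12}}
After op 5 (add /kuw/y 70): {"gmi":{"bmq":40,"igc":47,"kdp":60,"qp":42},"kuw":{"jnb":14,"y":70,"ykm":72},"o":{"hd":25,"nev":51,"s":48,"z":12}}
After op 6 (add /o 18): {"gmi":{"bmq":40,"igc":47,"kdp":60,"qp":42},"kuw":{"jnb":14,"y":70,"ykm":72},"o":18}
After op 7 (replace /kuw 49): {"gmi":{"bmq":40,"igc":47,"kdp":60,"qp":42},"kuw":49,"o":18}
After op 8 (remove /o): {"gmi":{"bmq":40,"igc":47,"kdp":60,"qp":42},"kuw":49}
After op 9 (remove /gmi/bmq): {"gmi":{"igc":47,"kdp":60,"qp":42},"kuw":49}
After op 10 (remove /gmi/qp): {"gmi":{"igc":47,"kdp":60},"kuw":49}
After op 11 (remove /gmi/kdp): {"gmi":{"igc":47},"kuw":49}
After op 12 (add /gmi/vo 68): {"gmi":{"igc":47,"vo":68},"kuw":49}
After op 13 (remove /gmi/vo): {"gmi":{"igc":47},"kuw":49}
After op 14 (replace /gmi 89): {"gmi":89,"kuw":49}
Value at /gmi: 89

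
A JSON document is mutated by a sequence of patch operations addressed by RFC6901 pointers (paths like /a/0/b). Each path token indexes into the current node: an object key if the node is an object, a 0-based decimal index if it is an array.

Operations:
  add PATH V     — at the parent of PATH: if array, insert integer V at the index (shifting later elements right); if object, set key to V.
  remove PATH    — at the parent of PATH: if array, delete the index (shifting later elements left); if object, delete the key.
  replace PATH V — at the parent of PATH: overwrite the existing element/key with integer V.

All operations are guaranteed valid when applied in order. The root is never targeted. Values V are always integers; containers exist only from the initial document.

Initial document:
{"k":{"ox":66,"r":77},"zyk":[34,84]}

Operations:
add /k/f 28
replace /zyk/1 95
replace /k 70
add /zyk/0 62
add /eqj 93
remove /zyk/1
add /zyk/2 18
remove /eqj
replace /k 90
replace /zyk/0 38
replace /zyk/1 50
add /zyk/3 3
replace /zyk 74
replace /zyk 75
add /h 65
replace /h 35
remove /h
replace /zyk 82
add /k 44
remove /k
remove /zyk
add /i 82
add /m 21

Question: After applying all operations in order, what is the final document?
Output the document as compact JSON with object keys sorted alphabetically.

Answer: {"i":82,"m":21}

Derivation:
After op 1 (add /k/f 28): {"k":{"f":28,"ox":66,"r":77},"zyk":[34,84]}
After op 2 (replace /zyk/1 95): {"k":{"f":28,"ox":66,"r":77},"zyk":[34,95]}
After op 3 (replace /k 70): {"k":70,"zyk":[34,95]}
After op 4 (add /zyk/0 62): {"k":70,"zyk":[62,34,95]}
After op 5 (add /eqj 93): {"eqj":93,"k":70,"zyk":[62,34,95]}
After op 6 (remove /zyk/1): {"eqj":93,"k":70,"zyk":[62,95]}
After op 7 (add /zyk/2 18): {"eqj":93,"k":70,"zyk":[62,95,18]}
After op 8 (remove /eqj): {"k":70,"zyk":[62,95,18]}
After op 9 (replace /k 90): {"k":90,"zyk":[62,95,18]}
After op 10 (replace /zyk/0 38): {"k":90,"zyk":[38,95,18]}
After op 11 (replace /zyk/1 50): {"k":90,"zyk":[38,50,18]}
After op 12 (add /zyk/3 3): {"k":90,"zyk":[38,50,18,3]}
After op 13 (replace /zyk 74): {"k":90,"zyk":74}
After op 14 (replace /zyk 75): {"k":90,"zyk":75}
After op 15 (add /h 65): {"h":65,"k":90,"zyk":75}
After op 16 (replace /h 35): {"h":35,"k":90,"zyk":75}
After op 17 (remove /h): {"k":90,"zyk":75}
After op 18 (replace /zyk 82): {"k":90,"zyk":82}
After op 19 (add /k 44): {"k":44,"zyk":82}
After op 20 (remove /k): {"zyk":82}
After op 21 (remove /zyk): {}
After op 22 (add /i 82): {"i":82}
After op 23 (add /m 21): {"i":82,"m":21}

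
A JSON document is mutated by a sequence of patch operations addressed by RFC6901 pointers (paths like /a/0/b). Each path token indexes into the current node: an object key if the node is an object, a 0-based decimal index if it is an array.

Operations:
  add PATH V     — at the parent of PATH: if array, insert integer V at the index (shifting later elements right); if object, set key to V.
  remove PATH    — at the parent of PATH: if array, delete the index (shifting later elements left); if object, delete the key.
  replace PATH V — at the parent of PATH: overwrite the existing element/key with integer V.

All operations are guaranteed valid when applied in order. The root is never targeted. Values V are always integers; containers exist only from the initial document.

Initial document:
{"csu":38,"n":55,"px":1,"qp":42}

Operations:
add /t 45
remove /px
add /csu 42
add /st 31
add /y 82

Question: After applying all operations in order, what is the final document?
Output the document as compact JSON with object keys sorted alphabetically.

Answer: {"csu":42,"n":55,"qp":42,"st":31,"t":45,"y":82}

Derivation:
After op 1 (add /t 45): {"csu":38,"n":55,"px":1,"qp":42,"t":45}
After op 2 (remove /px): {"csu":38,"n":55,"qp":42,"t":45}
After op 3 (add /csu 42): {"csu":42,"n":55,"qp":42,"t":45}
After op 4 (add /st 31): {"csu":42,"n":55,"qp":42,"st":31,"t":45}
After op 5 (add /y 82): {"csu":42,"n":55,"qp":42,"st":31,"t":45,"y":82}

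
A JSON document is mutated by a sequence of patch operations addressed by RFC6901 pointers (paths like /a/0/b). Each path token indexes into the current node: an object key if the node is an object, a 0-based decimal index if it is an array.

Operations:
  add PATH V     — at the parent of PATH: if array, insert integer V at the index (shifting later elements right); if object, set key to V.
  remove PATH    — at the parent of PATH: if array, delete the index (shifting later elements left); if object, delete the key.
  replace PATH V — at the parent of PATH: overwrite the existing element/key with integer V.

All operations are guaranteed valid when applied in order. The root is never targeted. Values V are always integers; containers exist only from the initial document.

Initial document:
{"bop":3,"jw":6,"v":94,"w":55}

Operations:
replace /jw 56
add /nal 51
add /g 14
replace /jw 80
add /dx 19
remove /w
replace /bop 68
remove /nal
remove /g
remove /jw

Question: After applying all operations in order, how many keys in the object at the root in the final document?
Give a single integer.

Answer: 3

Derivation:
After op 1 (replace /jw 56): {"bop":3,"jw":56,"v":94,"w":55}
After op 2 (add /nal 51): {"bop":3,"jw":56,"nal":51,"v":94,"w":55}
After op 3 (add /g 14): {"bop":3,"g":14,"jw":56,"nal":51,"v":94,"w":55}
After op 4 (replace /jw 80): {"bop":3,"g":14,"jw":80,"nal":51,"v":94,"w":55}
After op 5 (add /dx 19): {"bop":3,"dx":19,"g":14,"jw":80,"nal":51,"v":94,"w":55}
After op 6 (remove /w): {"bop":3,"dx":19,"g":14,"jw":80,"nal":51,"v":94}
After op 7 (replace /bop 68): {"bop":68,"dx":19,"g":14,"jw":80,"nal":51,"v":94}
After op 8 (remove /nal): {"bop":68,"dx":19,"g":14,"jw":80,"v":94}
After op 9 (remove /g): {"bop":68,"dx":19,"jw":80,"v":94}
After op 10 (remove /jw): {"bop":68,"dx":19,"v":94}
Size at the root: 3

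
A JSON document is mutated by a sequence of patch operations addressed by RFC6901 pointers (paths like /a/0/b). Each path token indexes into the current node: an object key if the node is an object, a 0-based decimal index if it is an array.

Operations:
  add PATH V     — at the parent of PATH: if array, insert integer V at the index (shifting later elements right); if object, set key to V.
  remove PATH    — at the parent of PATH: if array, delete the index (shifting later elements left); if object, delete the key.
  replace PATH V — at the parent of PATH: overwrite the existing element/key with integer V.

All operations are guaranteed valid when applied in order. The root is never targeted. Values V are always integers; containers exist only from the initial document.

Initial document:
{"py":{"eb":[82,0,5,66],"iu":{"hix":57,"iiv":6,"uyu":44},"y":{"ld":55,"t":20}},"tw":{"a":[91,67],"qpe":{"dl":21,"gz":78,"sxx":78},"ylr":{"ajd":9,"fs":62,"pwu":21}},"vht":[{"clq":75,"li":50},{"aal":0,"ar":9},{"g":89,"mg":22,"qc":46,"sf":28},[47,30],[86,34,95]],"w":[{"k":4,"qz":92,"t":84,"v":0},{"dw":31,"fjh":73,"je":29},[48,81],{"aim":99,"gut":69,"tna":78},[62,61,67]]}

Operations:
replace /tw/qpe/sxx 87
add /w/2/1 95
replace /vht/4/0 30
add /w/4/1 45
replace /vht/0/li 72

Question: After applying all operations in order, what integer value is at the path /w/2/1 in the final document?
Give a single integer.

Answer: 95

Derivation:
After op 1 (replace /tw/qpe/sxx 87): {"py":{"eb":[82,0,5,66],"iu":{"hix":57,"iiv":6,"uyu":44},"y":{"ld":55,"t":20}},"tw":{"a":[91,67],"qpe":{"dl":21,"gz":78,"sxx":87},"ylr":{"ajd":9,"fs":62,"pwu":21}},"vht":[{"clq":75,"li":50},{"aal":0,"ar":9},{"g":89,"mg":22,"qc":46,"sf":28},[47,30],[86,34,95]],"w":[{"k":4,"qz":92,"t":84,"v":0},{"dw":31,"fjh":73,"je":29},[48,81],{"aim":99,"gut":69,"tna":78},[62,61,67]]}
After op 2 (add /w/2/1 95): {"py":{"eb":[82,0,5,66],"iu":{"hix":57,"iiv":6,"uyu":44},"y":{"ld":55,"t":20}},"tw":{"a":[91,67],"qpe":{"dl":21,"gz":78,"sxx":87},"ylr":{"ajd":9,"fs":62,"pwu":21}},"vht":[{"clq":75,"li":50},{"aal":0,"ar":9},{"g":89,"mg":22,"qc":46,"sf":28},[47,30],[86,34,95]],"w":[{"k":4,"qz":92,"t":84,"v":0},{"dw":31,"fjh":73,"je":29},[48,95,81],{"aim":99,"gut":69,"tna":78},[62,61,67]]}
After op 3 (replace /vht/4/0 30): {"py":{"eb":[82,0,5,66],"iu":{"hix":57,"iiv":6,"uyu":44},"y":{"ld":55,"t":20}},"tw":{"a":[91,67],"qpe":{"dl":21,"gz":78,"sxx":87},"ylr":{"ajd":9,"fs":62,"pwu":21}},"vht":[{"clq":75,"li":50},{"aal":0,"ar":9},{"g":89,"mg":22,"qc":46,"sf":28},[47,30],[30,34,95]],"w":[{"k":4,"qz":92,"t":84,"v":0},{"dw":31,"fjh":73,"je":29},[48,95,81],{"aim":99,"gut":69,"tna":78},[62,61,67]]}
After op 4 (add /w/4/1 45): {"py":{"eb":[82,0,5,66],"iu":{"hix":57,"iiv":6,"uyu":44},"y":{"ld":55,"t":20}},"tw":{"a":[91,67],"qpe":{"dl":21,"gz":78,"sxx":87},"ylr":{"ajd":9,"fs":62,"pwu":21}},"vht":[{"clq":75,"li":50},{"aal":0,"ar":9},{"g":89,"mg":22,"qc":46,"sf":28},[47,30],[30,34,95]],"w":[{"k":4,"qz":92,"t":84,"v":0},{"dw":31,"fjh":73,"je":29},[48,95,81],{"aim":99,"gut":69,"tna":78},[62,45,61,67]]}
After op 5 (replace /vht/0/li 72): {"py":{"eb":[82,0,5,66],"iu":{"hix":57,"iiv":6,"uyu":44},"y":{"ld":55,"t":20}},"tw":{"a":[91,67],"qpe":{"dl":21,"gz":78,"sxx":87},"ylr":{"ajd":9,"fs":62,"pwu":21}},"vht":[{"clq":75,"li":72},{"aal":0,"ar":9},{"g":89,"mg":22,"qc":46,"sf":28},[47,30],[30,34,95]],"w":[{"k":4,"qz":92,"t":84,"v":0},{"dw":31,"fjh":73,"je":29},[48,95,81],{"aim":99,"gut":69,"tna":78},[62,45,61,67]]}
Value at /w/2/1: 95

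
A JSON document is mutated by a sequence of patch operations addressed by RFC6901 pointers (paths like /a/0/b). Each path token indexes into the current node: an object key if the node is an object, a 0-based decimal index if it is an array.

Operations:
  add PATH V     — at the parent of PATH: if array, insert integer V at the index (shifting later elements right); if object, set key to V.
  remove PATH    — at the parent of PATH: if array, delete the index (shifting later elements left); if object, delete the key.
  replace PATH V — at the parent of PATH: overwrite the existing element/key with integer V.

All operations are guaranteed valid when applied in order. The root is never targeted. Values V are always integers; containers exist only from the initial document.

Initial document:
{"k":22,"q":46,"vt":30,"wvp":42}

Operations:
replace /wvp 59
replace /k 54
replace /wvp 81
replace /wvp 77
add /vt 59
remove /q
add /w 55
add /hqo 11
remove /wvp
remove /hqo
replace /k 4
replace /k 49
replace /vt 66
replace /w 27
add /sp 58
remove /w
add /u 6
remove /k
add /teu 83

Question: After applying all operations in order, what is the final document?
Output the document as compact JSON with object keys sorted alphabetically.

After op 1 (replace /wvp 59): {"k":22,"q":46,"vt":30,"wvp":59}
After op 2 (replace /k 54): {"k":54,"q":46,"vt":30,"wvp":59}
After op 3 (replace /wvp 81): {"k":54,"q":46,"vt":30,"wvp":81}
After op 4 (replace /wvp 77): {"k":54,"q":46,"vt":30,"wvp":77}
After op 5 (add /vt 59): {"k":54,"q":46,"vt":59,"wvp":77}
After op 6 (remove /q): {"k":54,"vt":59,"wvp":77}
After op 7 (add /w 55): {"k":54,"vt":59,"w":55,"wvp":77}
After op 8 (add /hqo 11): {"hqo":11,"k":54,"vt":59,"w":55,"wvp":77}
After op 9 (remove /wvp): {"hqo":11,"k":54,"vt":59,"w":55}
After op 10 (remove /hqo): {"k":54,"vt":59,"w":55}
After op 11 (replace /k 4): {"k":4,"vt":59,"w":55}
After op 12 (replace /k 49): {"k":49,"vt":59,"w":55}
After op 13 (replace /vt 66): {"k":49,"vt":66,"w":55}
After op 14 (replace /w 27): {"k":49,"vt":66,"w":27}
After op 15 (add /sp 58): {"k":49,"sp":58,"vt":66,"w":27}
After op 16 (remove /w): {"k":49,"sp":58,"vt":66}
After op 17 (add /u 6): {"k":49,"sp":58,"u":6,"vt":66}
After op 18 (remove /k): {"sp":58,"u":6,"vt":66}
After op 19 (add /teu 83): {"sp":58,"teu":83,"u":6,"vt":66}

Answer: {"sp":58,"teu":83,"u":6,"vt":66}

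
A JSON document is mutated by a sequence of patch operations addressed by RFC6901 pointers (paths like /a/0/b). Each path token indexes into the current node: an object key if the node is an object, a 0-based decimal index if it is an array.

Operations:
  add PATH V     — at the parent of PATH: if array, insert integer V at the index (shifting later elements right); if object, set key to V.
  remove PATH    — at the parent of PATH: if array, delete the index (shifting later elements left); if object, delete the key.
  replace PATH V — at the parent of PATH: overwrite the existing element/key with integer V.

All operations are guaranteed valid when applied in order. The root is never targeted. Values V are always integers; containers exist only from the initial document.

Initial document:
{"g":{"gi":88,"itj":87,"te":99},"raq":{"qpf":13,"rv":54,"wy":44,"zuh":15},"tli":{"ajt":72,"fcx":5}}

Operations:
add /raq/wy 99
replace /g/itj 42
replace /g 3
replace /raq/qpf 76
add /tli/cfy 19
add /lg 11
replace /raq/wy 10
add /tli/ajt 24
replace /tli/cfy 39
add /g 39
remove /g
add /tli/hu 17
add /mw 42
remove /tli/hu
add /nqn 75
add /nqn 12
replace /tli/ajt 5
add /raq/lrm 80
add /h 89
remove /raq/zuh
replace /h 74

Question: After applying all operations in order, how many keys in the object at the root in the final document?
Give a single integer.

After op 1 (add /raq/wy 99): {"g":{"gi":88,"itj":87,"te":99},"raq":{"qpf":13,"rv":54,"wy":99,"zuh":15},"tli":{"ajt":72,"fcx":5}}
After op 2 (replace /g/itj 42): {"g":{"gi":88,"itj":42,"te":99},"raq":{"qpf":13,"rv":54,"wy":99,"zuh":15},"tli":{"ajt":72,"fcx":5}}
After op 3 (replace /g 3): {"g":3,"raq":{"qpf":13,"rv":54,"wy":99,"zuh":15},"tli":{"ajt":72,"fcx":5}}
After op 4 (replace /raq/qpf 76): {"g":3,"raq":{"qpf":76,"rv":54,"wy":99,"zuh":15},"tli":{"ajt":72,"fcx":5}}
After op 5 (add /tli/cfy 19): {"g":3,"raq":{"qpf":76,"rv":54,"wy":99,"zuh":15},"tli":{"ajt":72,"cfy":19,"fcx":5}}
After op 6 (add /lg 11): {"g":3,"lg":11,"raq":{"qpf":76,"rv":54,"wy":99,"zuh":15},"tli":{"ajt":72,"cfy":19,"fcx":5}}
After op 7 (replace /raq/wy 10): {"g":3,"lg":11,"raq":{"qpf":76,"rv":54,"wy":10,"zuh":15},"tli":{"ajt":72,"cfy":19,"fcx":5}}
After op 8 (add /tli/ajt 24): {"g":3,"lg":11,"raq":{"qpf":76,"rv":54,"wy":10,"zuh":15},"tli":{"ajt":24,"cfy":19,"fcx":5}}
After op 9 (replace /tli/cfy 39): {"g":3,"lg":11,"raq":{"qpf":76,"rv":54,"wy":10,"zuh":15},"tli":{"ajt":24,"cfy":39,"fcx":5}}
After op 10 (add /g 39): {"g":39,"lg":11,"raq":{"qpf":76,"rv":54,"wy":10,"zuh":15},"tli":{"ajt":24,"cfy":39,"fcx":5}}
After op 11 (remove /g): {"lg":11,"raq":{"qpf":76,"rv":54,"wy":10,"zuh":15},"tli":{"ajt":24,"cfy":39,"fcx":5}}
After op 12 (add /tli/hu 17): {"lg":11,"raq":{"qpf":76,"rv":54,"wy":10,"zuh":15},"tli":{"ajt":24,"cfy":39,"fcx":5,"hu":17}}
After op 13 (add /mw 42): {"lg":11,"mw":42,"raq":{"qpf":76,"rv":54,"wy":10,"zuh":15},"tli":{"ajt":24,"cfy":39,"fcx":5,"hu":17}}
After op 14 (remove /tli/hu): {"lg":11,"mw":42,"raq":{"qpf":76,"rv":54,"wy":10,"zuh":15},"tli":{"ajt":24,"cfy":39,"fcx":5}}
After op 15 (add /nqn 75): {"lg":11,"mw":42,"nqn":75,"raq":{"qpf":76,"rv":54,"wy":10,"zuh":15},"tli":{"ajt":24,"cfy":39,"fcx":5}}
After op 16 (add /nqn 12): {"lg":11,"mw":42,"nqn":12,"raq":{"qpf":76,"rv":54,"wy":10,"zuh":15},"tli":{"ajt":24,"cfy":39,"fcx":5}}
After op 17 (replace /tli/ajt 5): {"lg":11,"mw":42,"nqn":12,"raq":{"qpf":76,"rv":54,"wy":10,"zuh":15},"tli":{"ajt":5,"cfy":39,"fcx":5}}
After op 18 (add /raq/lrm 80): {"lg":11,"mw":42,"nqn":12,"raq":{"lrm":80,"qpf":76,"rv":54,"wy":10,"zuh":15},"tli":{"ajt":5,"cfy":39,"fcx":5}}
After op 19 (add /h 89): {"h":89,"lg":11,"mw":42,"nqn":12,"raq":{"lrm":80,"qpf":76,"rv":54,"wy":10,"zuh":15},"tli":{"ajt":5,"cfy":39,"fcx":5}}
After op 20 (remove /raq/zuh): {"h":89,"lg":11,"mw":42,"nqn":12,"raq":{"lrm":80,"qpf":76,"rv":54,"wy":10},"tli":{"ajt":5,"cfy":39,"fcx":5}}
After op 21 (replace /h 74): {"h":74,"lg":11,"mw":42,"nqn":12,"raq":{"lrm":80,"qpf":76,"rv":54,"wy":10},"tli":{"ajt":5,"cfy":39,"fcx":5}}
Size at the root: 6

Answer: 6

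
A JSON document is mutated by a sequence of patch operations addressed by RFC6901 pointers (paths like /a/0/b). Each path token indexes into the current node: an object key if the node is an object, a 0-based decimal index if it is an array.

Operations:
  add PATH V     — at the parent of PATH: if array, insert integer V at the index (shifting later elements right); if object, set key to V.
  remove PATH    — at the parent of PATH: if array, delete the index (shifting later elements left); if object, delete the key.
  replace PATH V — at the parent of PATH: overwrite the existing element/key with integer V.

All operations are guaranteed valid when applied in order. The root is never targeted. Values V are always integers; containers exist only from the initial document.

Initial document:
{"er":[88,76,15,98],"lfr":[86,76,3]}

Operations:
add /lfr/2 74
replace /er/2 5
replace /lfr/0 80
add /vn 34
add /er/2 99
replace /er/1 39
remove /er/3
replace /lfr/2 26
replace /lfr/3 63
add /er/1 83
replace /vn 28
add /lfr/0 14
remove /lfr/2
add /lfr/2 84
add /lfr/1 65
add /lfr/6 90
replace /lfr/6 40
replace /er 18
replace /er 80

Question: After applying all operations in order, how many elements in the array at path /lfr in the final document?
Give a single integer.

Answer: 7

Derivation:
After op 1 (add /lfr/2 74): {"er":[88,76,15,98],"lfr":[86,76,74,3]}
After op 2 (replace /er/2 5): {"er":[88,76,5,98],"lfr":[86,76,74,3]}
After op 3 (replace /lfr/0 80): {"er":[88,76,5,98],"lfr":[80,76,74,3]}
After op 4 (add /vn 34): {"er":[88,76,5,98],"lfr":[80,76,74,3],"vn":34}
After op 5 (add /er/2 99): {"er":[88,76,99,5,98],"lfr":[80,76,74,3],"vn":34}
After op 6 (replace /er/1 39): {"er":[88,39,99,5,98],"lfr":[80,76,74,3],"vn":34}
After op 7 (remove /er/3): {"er":[88,39,99,98],"lfr":[80,76,74,3],"vn":34}
After op 8 (replace /lfr/2 26): {"er":[88,39,99,98],"lfr":[80,76,26,3],"vn":34}
After op 9 (replace /lfr/3 63): {"er":[88,39,99,98],"lfr":[80,76,26,63],"vn":34}
After op 10 (add /er/1 83): {"er":[88,83,39,99,98],"lfr":[80,76,26,63],"vn":34}
After op 11 (replace /vn 28): {"er":[88,83,39,99,98],"lfr":[80,76,26,63],"vn":28}
After op 12 (add /lfr/0 14): {"er":[88,83,39,99,98],"lfr":[14,80,76,26,63],"vn":28}
After op 13 (remove /lfr/2): {"er":[88,83,39,99,98],"lfr":[14,80,26,63],"vn":28}
After op 14 (add /lfr/2 84): {"er":[88,83,39,99,98],"lfr":[14,80,84,26,63],"vn":28}
After op 15 (add /lfr/1 65): {"er":[88,83,39,99,98],"lfr":[14,65,80,84,26,63],"vn":28}
After op 16 (add /lfr/6 90): {"er":[88,83,39,99,98],"lfr":[14,65,80,84,26,63,90],"vn":28}
After op 17 (replace /lfr/6 40): {"er":[88,83,39,99,98],"lfr":[14,65,80,84,26,63,40],"vn":28}
After op 18 (replace /er 18): {"er":18,"lfr":[14,65,80,84,26,63,40],"vn":28}
After op 19 (replace /er 80): {"er":80,"lfr":[14,65,80,84,26,63,40],"vn":28}
Size at path /lfr: 7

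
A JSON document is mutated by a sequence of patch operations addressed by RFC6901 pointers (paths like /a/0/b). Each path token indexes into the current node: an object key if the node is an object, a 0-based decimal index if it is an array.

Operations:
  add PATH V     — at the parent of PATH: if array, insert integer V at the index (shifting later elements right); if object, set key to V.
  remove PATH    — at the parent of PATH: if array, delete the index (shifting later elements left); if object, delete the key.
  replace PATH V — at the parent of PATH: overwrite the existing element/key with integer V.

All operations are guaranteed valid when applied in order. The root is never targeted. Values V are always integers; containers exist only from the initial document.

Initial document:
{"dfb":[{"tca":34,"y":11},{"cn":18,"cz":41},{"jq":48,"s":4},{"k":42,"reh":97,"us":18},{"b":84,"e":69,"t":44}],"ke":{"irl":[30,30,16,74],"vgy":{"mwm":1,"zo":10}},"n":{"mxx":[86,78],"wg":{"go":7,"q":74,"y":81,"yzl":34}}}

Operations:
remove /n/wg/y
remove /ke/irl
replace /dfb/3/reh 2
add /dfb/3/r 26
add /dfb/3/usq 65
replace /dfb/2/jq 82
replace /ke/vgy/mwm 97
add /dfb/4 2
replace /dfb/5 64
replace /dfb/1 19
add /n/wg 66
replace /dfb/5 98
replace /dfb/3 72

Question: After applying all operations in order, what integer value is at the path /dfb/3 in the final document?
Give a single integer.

Answer: 72

Derivation:
After op 1 (remove /n/wg/y): {"dfb":[{"tca":34,"y":11},{"cn":18,"cz":41},{"jq":48,"s":4},{"k":42,"reh":97,"us":18},{"b":84,"e":69,"t":44}],"ke":{"irl":[30,30,16,74],"vgy":{"mwm":1,"zo":10}},"n":{"mxx":[86,78],"wg":{"go":7,"q":74,"yzl":34}}}
After op 2 (remove /ke/irl): {"dfb":[{"tca":34,"y":11},{"cn":18,"cz":41},{"jq":48,"s":4},{"k":42,"reh":97,"us":18},{"b":84,"e":69,"t":44}],"ke":{"vgy":{"mwm":1,"zo":10}},"n":{"mxx":[86,78],"wg":{"go":7,"q":74,"yzl":34}}}
After op 3 (replace /dfb/3/reh 2): {"dfb":[{"tca":34,"y":11},{"cn":18,"cz":41},{"jq":48,"s":4},{"k":42,"reh":2,"us":18},{"b":84,"e":69,"t":44}],"ke":{"vgy":{"mwm":1,"zo":10}},"n":{"mxx":[86,78],"wg":{"go":7,"q":74,"yzl":34}}}
After op 4 (add /dfb/3/r 26): {"dfb":[{"tca":34,"y":11},{"cn":18,"cz":41},{"jq":48,"s":4},{"k":42,"r":26,"reh":2,"us":18},{"b":84,"e":69,"t":44}],"ke":{"vgy":{"mwm":1,"zo":10}},"n":{"mxx":[86,78],"wg":{"go":7,"q":74,"yzl":34}}}
After op 5 (add /dfb/3/usq 65): {"dfb":[{"tca":34,"y":11},{"cn":18,"cz":41},{"jq":48,"s":4},{"k":42,"r":26,"reh":2,"us":18,"usq":65},{"b":84,"e":69,"t":44}],"ke":{"vgy":{"mwm":1,"zo":10}},"n":{"mxx":[86,78],"wg":{"go":7,"q":74,"yzl":34}}}
After op 6 (replace /dfb/2/jq 82): {"dfb":[{"tca":34,"y":11},{"cn":18,"cz":41},{"jq":82,"s":4},{"k":42,"r":26,"reh":2,"us":18,"usq":65},{"b":84,"e":69,"t":44}],"ke":{"vgy":{"mwm":1,"zo":10}},"n":{"mxx":[86,78],"wg":{"go":7,"q":74,"yzl":34}}}
After op 7 (replace /ke/vgy/mwm 97): {"dfb":[{"tca":34,"y":11},{"cn":18,"cz":41},{"jq":82,"s":4},{"k":42,"r":26,"reh":2,"us":18,"usq":65},{"b":84,"e":69,"t":44}],"ke":{"vgy":{"mwm":97,"zo":10}},"n":{"mxx":[86,78],"wg":{"go":7,"q":74,"yzl":34}}}
After op 8 (add /dfb/4 2): {"dfb":[{"tca":34,"y":11},{"cn":18,"cz":41},{"jq":82,"s":4},{"k":42,"r":26,"reh":2,"us":18,"usq":65},2,{"b":84,"e":69,"t":44}],"ke":{"vgy":{"mwm":97,"zo":10}},"n":{"mxx":[86,78],"wg":{"go":7,"q":74,"yzl":34}}}
After op 9 (replace /dfb/5 64): {"dfb":[{"tca":34,"y":11},{"cn":18,"cz":41},{"jq":82,"s":4},{"k":42,"r":26,"reh":2,"us":18,"usq":65},2,64],"ke":{"vgy":{"mwm":97,"zo":10}},"n":{"mxx":[86,78],"wg":{"go":7,"q":74,"yzl":34}}}
After op 10 (replace /dfb/1 19): {"dfb":[{"tca":34,"y":11},19,{"jq":82,"s":4},{"k":42,"r":26,"reh":2,"us":18,"usq":65},2,64],"ke":{"vgy":{"mwm":97,"zo":10}},"n":{"mxx":[86,78],"wg":{"go":7,"q":74,"yzl":34}}}
After op 11 (add /n/wg 66): {"dfb":[{"tca":34,"y":11},19,{"jq":82,"s":4},{"k":42,"r":26,"reh":2,"us":18,"usq":65},2,64],"ke":{"vgy":{"mwm":97,"zo":10}},"n":{"mxx":[86,78],"wg":66}}
After op 12 (replace /dfb/5 98): {"dfb":[{"tca":34,"y":11},19,{"jq":82,"s":4},{"k":42,"r":26,"reh":2,"us":18,"usq":65},2,98],"ke":{"vgy":{"mwm":97,"zo":10}},"n":{"mxx":[86,78],"wg":66}}
After op 13 (replace /dfb/3 72): {"dfb":[{"tca":34,"y":11},19,{"jq":82,"s":4},72,2,98],"ke":{"vgy":{"mwm":97,"zo":10}},"n":{"mxx":[86,78],"wg":66}}
Value at /dfb/3: 72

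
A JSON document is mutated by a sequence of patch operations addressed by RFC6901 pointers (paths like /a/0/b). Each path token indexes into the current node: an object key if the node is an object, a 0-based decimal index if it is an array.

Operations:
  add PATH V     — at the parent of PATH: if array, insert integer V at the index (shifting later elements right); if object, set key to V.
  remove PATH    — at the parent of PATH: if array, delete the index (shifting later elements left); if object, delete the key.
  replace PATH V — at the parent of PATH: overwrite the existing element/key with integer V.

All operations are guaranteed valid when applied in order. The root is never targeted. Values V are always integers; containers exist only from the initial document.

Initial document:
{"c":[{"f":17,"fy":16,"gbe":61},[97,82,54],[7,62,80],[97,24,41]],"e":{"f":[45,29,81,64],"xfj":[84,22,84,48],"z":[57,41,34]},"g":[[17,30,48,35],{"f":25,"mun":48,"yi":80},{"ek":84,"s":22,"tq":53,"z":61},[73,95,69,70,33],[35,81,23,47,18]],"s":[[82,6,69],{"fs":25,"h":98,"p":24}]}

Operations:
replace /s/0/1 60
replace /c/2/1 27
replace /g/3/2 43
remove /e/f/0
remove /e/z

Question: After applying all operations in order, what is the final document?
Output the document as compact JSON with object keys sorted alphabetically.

Answer: {"c":[{"f":17,"fy":16,"gbe":61},[97,82,54],[7,27,80],[97,24,41]],"e":{"f":[29,81,64],"xfj":[84,22,84,48]},"g":[[17,30,48,35],{"f":25,"mun":48,"yi":80},{"ek":84,"s":22,"tq":53,"z":61},[73,95,43,70,33],[35,81,23,47,18]],"s":[[82,60,69],{"fs":25,"h":98,"p":24}]}

Derivation:
After op 1 (replace /s/0/1 60): {"c":[{"f":17,"fy":16,"gbe":61},[97,82,54],[7,62,80],[97,24,41]],"e":{"f":[45,29,81,64],"xfj":[84,22,84,48],"z":[57,41,34]},"g":[[17,30,48,35],{"f":25,"mun":48,"yi":80},{"ek":84,"s":22,"tq":53,"z":61},[73,95,69,70,33],[35,81,23,47,18]],"s":[[82,60,69],{"fs":25,"h":98,"p":24}]}
After op 2 (replace /c/2/1 27): {"c":[{"f":17,"fy":16,"gbe":61},[97,82,54],[7,27,80],[97,24,41]],"e":{"f":[45,29,81,64],"xfj":[84,22,84,48],"z":[57,41,34]},"g":[[17,30,48,35],{"f":25,"mun":48,"yi":80},{"ek":84,"s":22,"tq":53,"z":61},[73,95,69,70,33],[35,81,23,47,18]],"s":[[82,60,69],{"fs":25,"h":98,"p":24}]}
After op 3 (replace /g/3/2 43): {"c":[{"f":17,"fy":16,"gbe":61},[97,82,54],[7,27,80],[97,24,41]],"e":{"f":[45,29,81,64],"xfj":[84,22,84,48],"z":[57,41,34]},"g":[[17,30,48,35],{"f":25,"mun":48,"yi":80},{"ek":84,"s":22,"tq":53,"z":61},[73,95,43,70,33],[35,81,23,47,18]],"s":[[82,60,69],{"fs":25,"h":98,"p":24}]}
After op 4 (remove /e/f/0): {"c":[{"f":17,"fy":16,"gbe":61},[97,82,54],[7,27,80],[97,24,41]],"e":{"f":[29,81,64],"xfj":[84,22,84,48],"z":[57,41,34]},"g":[[17,30,48,35],{"f":25,"mun":48,"yi":80},{"ek":84,"s":22,"tq":53,"z":61},[73,95,43,70,33],[35,81,23,47,18]],"s":[[82,60,69],{"fs":25,"h":98,"p":24}]}
After op 5 (remove /e/z): {"c":[{"f":17,"fy":16,"gbe":61},[97,82,54],[7,27,80],[97,24,41]],"e":{"f":[29,81,64],"xfj":[84,22,84,48]},"g":[[17,30,48,35],{"f":25,"mun":48,"yi":80},{"ek":84,"s":22,"tq":53,"z":61},[73,95,43,70,33],[35,81,23,47,18]],"s":[[82,60,69],{"fs":25,"h":98,"p":24}]}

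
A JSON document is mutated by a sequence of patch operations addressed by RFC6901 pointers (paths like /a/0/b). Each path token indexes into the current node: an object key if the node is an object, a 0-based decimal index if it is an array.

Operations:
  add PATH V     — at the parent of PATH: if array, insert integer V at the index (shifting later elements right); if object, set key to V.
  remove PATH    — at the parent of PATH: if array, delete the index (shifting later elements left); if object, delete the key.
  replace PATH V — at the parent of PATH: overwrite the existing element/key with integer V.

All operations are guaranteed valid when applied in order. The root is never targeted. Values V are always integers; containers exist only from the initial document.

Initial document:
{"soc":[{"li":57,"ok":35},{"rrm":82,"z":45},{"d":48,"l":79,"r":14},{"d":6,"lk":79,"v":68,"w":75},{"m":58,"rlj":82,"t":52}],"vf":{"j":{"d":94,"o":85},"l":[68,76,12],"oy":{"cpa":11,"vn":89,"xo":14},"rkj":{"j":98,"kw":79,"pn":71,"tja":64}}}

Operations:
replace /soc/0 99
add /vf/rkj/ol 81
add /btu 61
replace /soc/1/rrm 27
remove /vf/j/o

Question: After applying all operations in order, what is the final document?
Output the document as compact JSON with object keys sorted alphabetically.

After op 1 (replace /soc/0 99): {"soc":[99,{"rrm":82,"z":45},{"d":48,"l":79,"r":14},{"d":6,"lk":79,"v":68,"w":75},{"m":58,"rlj":82,"t":52}],"vf":{"j":{"d":94,"o":85},"l":[68,76,12],"oy":{"cpa":11,"vn":89,"xo":14},"rkj":{"j":98,"kw":79,"pn":71,"tja":64}}}
After op 2 (add /vf/rkj/ol 81): {"soc":[99,{"rrm":82,"z":45},{"d":48,"l":79,"r":14},{"d":6,"lk":79,"v":68,"w":75},{"m":58,"rlj":82,"t":52}],"vf":{"j":{"d":94,"o":85},"l":[68,76,12],"oy":{"cpa":11,"vn":89,"xo":14},"rkj":{"j":98,"kw":79,"ol":81,"pn":71,"tja":64}}}
After op 3 (add /btu 61): {"btu":61,"soc":[99,{"rrm":82,"z":45},{"d":48,"l":79,"r":14},{"d":6,"lk":79,"v":68,"w":75},{"m":58,"rlj":82,"t":52}],"vf":{"j":{"d":94,"o":85},"l":[68,76,12],"oy":{"cpa":11,"vn":89,"xo":14},"rkj":{"j":98,"kw":79,"ol":81,"pn":71,"tja":64}}}
After op 4 (replace /soc/1/rrm 27): {"btu":61,"soc":[99,{"rrm":27,"z":45},{"d":48,"l":79,"r":14},{"d":6,"lk":79,"v":68,"w":75},{"m":58,"rlj":82,"t":52}],"vf":{"j":{"d":94,"o":85},"l":[68,76,12],"oy":{"cpa":11,"vn":89,"xo":14},"rkj":{"j":98,"kw":79,"ol":81,"pn":71,"tja":64}}}
After op 5 (remove /vf/j/o): {"btu":61,"soc":[99,{"rrm":27,"z":45},{"d":48,"l":79,"r":14},{"d":6,"lk":79,"v":68,"w":75},{"m":58,"rlj":82,"t":52}],"vf":{"j":{"d":94},"l":[68,76,12],"oy":{"cpa":11,"vn":89,"xo":14},"rkj":{"j":98,"kw":79,"ol":81,"pn":71,"tja":64}}}

Answer: {"btu":61,"soc":[99,{"rrm":27,"z":45},{"d":48,"l":79,"r":14},{"d":6,"lk":79,"v":68,"w":75},{"m":58,"rlj":82,"t":52}],"vf":{"j":{"d":94},"l":[68,76,12],"oy":{"cpa":11,"vn":89,"xo":14},"rkj":{"j":98,"kw":79,"ol":81,"pn":71,"tja":64}}}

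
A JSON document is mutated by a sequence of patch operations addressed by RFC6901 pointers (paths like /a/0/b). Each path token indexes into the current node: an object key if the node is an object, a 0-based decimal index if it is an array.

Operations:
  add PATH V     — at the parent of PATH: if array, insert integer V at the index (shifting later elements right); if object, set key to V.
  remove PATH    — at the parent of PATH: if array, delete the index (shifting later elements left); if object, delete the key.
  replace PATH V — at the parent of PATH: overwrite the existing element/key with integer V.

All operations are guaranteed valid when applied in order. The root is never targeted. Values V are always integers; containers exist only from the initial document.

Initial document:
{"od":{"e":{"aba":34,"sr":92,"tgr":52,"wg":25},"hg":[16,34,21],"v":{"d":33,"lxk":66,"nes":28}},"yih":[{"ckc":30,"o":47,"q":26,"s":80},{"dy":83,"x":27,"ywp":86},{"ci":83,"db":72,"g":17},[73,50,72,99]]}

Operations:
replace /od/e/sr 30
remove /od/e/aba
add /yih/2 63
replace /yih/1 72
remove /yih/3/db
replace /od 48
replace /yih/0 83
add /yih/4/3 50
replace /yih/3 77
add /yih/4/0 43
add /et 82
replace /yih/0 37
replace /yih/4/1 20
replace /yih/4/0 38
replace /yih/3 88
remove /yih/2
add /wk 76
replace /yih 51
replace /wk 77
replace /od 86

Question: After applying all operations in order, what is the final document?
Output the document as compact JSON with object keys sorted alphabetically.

After op 1 (replace /od/e/sr 30): {"od":{"e":{"aba":34,"sr":30,"tgr":52,"wg":25},"hg":[16,34,21],"v":{"d":33,"lxk":66,"nes":28}},"yih":[{"ckc":30,"o":47,"q":26,"s":80},{"dy":83,"x":27,"ywp":86},{"ci":83,"db":72,"g":17},[73,50,72,99]]}
After op 2 (remove /od/e/aba): {"od":{"e":{"sr":30,"tgr":52,"wg":25},"hg":[16,34,21],"v":{"d":33,"lxk":66,"nes":28}},"yih":[{"ckc":30,"o":47,"q":26,"s":80},{"dy":83,"x":27,"ywp":86},{"ci":83,"db":72,"g":17},[73,50,72,99]]}
After op 3 (add /yih/2 63): {"od":{"e":{"sr":30,"tgr":52,"wg":25},"hg":[16,34,21],"v":{"d":33,"lxk":66,"nes":28}},"yih":[{"ckc":30,"o":47,"q":26,"s":80},{"dy":83,"x":27,"ywp":86},63,{"ci":83,"db":72,"g":17},[73,50,72,99]]}
After op 4 (replace /yih/1 72): {"od":{"e":{"sr":30,"tgr":52,"wg":25},"hg":[16,34,21],"v":{"d":33,"lxk":66,"nes":28}},"yih":[{"ckc":30,"o":47,"q":26,"s":80},72,63,{"ci":83,"db":72,"g":17},[73,50,72,99]]}
After op 5 (remove /yih/3/db): {"od":{"e":{"sr":30,"tgr":52,"wg":25},"hg":[16,34,21],"v":{"d":33,"lxk":66,"nes":28}},"yih":[{"ckc":30,"o":47,"q":26,"s":80},72,63,{"ci":83,"g":17},[73,50,72,99]]}
After op 6 (replace /od 48): {"od":48,"yih":[{"ckc":30,"o":47,"q":26,"s":80},72,63,{"ci":83,"g":17},[73,50,72,99]]}
After op 7 (replace /yih/0 83): {"od":48,"yih":[83,72,63,{"ci":83,"g":17},[73,50,72,99]]}
After op 8 (add /yih/4/3 50): {"od":48,"yih":[83,72,63,{"ci":83,"g":17},[73,50,72,50,99]]}
After op 9 (replace /yih/3 77): {"od":48,"yih":[83,72,63,77,[73,50,72,50,99]]}
After op 10 (add /yih/4/0 43): {"od":48,"yih":[83,72,63,77,[43,73,50,72,50,99]]}
After op 11 (add /et 82): {"et":82,"od":48,"yih":[83,72,63,77,[43,73,50,72,50,99]]}
After op 12 (replace /yih/0 37): {"et":82,"od":48,"yih":[37,72,63,77,[43,73,50,72,50,99]]}
After op 13 (replace /yih/4/1 20): {"et":82,"od":48,"yih":[37,72,63,77,[43,20,50,72,50,99]]}
After op 14 (replace /yih/4/0 38): {"et":82,"od":48,"yih":[37,72,63,77,[38,20,50,72,50,99]]}
After op 15 (replace /yih/3 88): {"et":82,"od":48,"yih":[37,72,63,88,[38,20,50,72,50,99]]}
After op 16 (remove /yih/2): {"et":82,"od":48,"yih":[37,72,88,[38,20,50,72,50,99]]}
After op 17 (add /wk 76): {"et":82,"od":48,"wk":76,"yih":[37,72,88,[38,20,50,72,50,99]]}
After op 18 (replace /yih 51): {"et":82,"od":48,"wk":76,"yih":51}
After op 19 (replace /wk 77): {"et":82,"od":48,"wk":77,"yih":51}
After op 20 (replace /od 86): {"et":82,"od":86,"wk":77,"yih":51}

Answer: {"et":82,"od":86,"wk":77,"yih":51}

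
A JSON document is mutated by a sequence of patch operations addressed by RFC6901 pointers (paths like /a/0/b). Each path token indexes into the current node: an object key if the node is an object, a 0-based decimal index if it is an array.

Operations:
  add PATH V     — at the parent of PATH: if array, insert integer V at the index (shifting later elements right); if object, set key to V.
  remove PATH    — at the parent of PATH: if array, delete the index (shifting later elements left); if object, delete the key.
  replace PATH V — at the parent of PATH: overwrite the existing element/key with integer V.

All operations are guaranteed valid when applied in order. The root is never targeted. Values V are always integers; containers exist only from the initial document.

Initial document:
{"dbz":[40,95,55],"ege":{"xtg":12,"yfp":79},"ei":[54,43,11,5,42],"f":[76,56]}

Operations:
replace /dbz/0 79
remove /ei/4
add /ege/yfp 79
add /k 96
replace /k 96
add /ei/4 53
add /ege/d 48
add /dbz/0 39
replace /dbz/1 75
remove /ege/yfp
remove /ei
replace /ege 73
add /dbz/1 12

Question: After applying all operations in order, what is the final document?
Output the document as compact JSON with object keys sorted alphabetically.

Answer: {"dbz":[39,12,75,95,55],"ege":73,"f":[76,56],"k":96}

Derivation:
After op 1 (replace /dbz/0 79): {"dbz":[79,95,55],"ege":{"xtg":12,"yfp":79},"ei":[54,43,11,5,42],"f":[76,56]}
After op 2 (remove /ei/4): {"dbz":[79,95,55],"ege":{"xtg":12,"yfp":79},"ei":[54,43,11,5],"f":[76,56]}
After op 3 (add /ege/yfp 79): {"dbz":[79,95,55],"ege":{"xtg":12,"yfp":79},"ei":[54,43,11,5],"f":[76,56]}
After op 4 (add /k 96): {"dbz":[79,95,55],"ege":{"xtg":12,"yfp":79},"ei":[54,43,11,5],"f":[76,56],"k":96}
After op 5 (replace /k 96): {"dbz":[79,95,55],"ege":{"xtg":12,"yfp":79},"ei":[54,43,11,5],"f":[76,56],"k":96}
After op 6 (add /ei/4 53): {"dbz":[79,95,55],"ege":{"xtg":12,"yfp":79},"ei":[54,43,11,5,53],"f":[76,56],"k":96}
After op 7 (add /ege/d 48): {"dbz":[79,95,55],"ege":{"d":48,"xtg":12,"yfp":79},"ei":[54,43,11,5,53],"f":[76,56],"k":96}
After op 8 (add /dbz/0 39): {"dbz":[39,79,95,55],"ege":{"d":48,"xtg":12,"yfp":79},"ei":[54,43,11,5,53],"f":[76,56],"k":96}
After op 9 (replace /dbz/1 75): {"dbz":[39,75,95,55],"ege":{"d":48,"xtg":12,"yfp":79},"ei":[54,43,11,5,53],"f":[76,56],"k":96}
After op 10 (remove /ege/yfp): {"dbz":[39,75,95,55],"ege":{"d":48,"xtg":12},"ei":[54,43,11,5,53],"f":[76,56],"k":96}
After op 11 (remove /ei): {"dbz":[39,75,95,55],"ege":{"d":48,"xtg":12},"f":[76,56],"k":96}
After op 12 (replace /ege 73): {"dbz":[39,75,95,55],"ege":73,"f":[76,56],"k":96}
After op 13 (add /dbz/1 12): {"dbz":[39,12,75,95,55],"ege":73,"f":[76,56],"k":96}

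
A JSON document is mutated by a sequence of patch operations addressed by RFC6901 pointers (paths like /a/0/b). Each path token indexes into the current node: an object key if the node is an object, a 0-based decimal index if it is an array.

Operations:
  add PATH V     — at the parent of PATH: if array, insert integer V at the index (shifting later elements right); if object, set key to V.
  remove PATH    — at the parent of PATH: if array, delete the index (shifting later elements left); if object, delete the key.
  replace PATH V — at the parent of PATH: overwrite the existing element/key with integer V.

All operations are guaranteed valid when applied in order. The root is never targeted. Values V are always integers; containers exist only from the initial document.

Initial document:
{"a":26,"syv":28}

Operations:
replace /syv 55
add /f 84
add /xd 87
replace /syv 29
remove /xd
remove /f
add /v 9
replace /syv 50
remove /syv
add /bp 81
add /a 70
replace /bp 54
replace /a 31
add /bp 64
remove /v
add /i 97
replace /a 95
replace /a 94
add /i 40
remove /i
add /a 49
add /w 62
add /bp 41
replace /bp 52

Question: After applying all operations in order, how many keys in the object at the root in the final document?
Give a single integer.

After op 1 (replace /syv 55): {"a":26,"syv":55}
After op 2 (add /f 84): {"a":26,"f":84,"syv":55}
After op 3 (add /xd 87): {"a":26,"f":84,"syv":55,"xd":87}
After op 4 (replace /syv 29): {"a":26,"f":84,"syv":29,"xd":87}
After op 5 (remove /xd): {"a":26,"f":84,"syv":29}
After op 6 (remove /f): {"a":26,"syv":29}
After op 7 (add /v 9): {"a":26,"syv":29,"v":9}
After op 8 (replace /syv 50): {"a":26,"syv":50,"v":9}
After op 9 (remove /syv): {"a":26,"v":9}
After op 10 (add /bp 81): {"a":26,"bp":81,"v":9}
After op 11 (add /a 70): {"a":70,"bp":81,"v":9}
After op 12 (replace /bp 54): {"a":70,"bp":54,"v":9}
After op 13 (replace /a 31): {"a":31,"bp":54,"v":9}
After op 14 (add /bp 64): {"a":31,"bp":64,"v":9}
After op 15 (remove /v): {"a":31,"bp":64}
After op 16 (add /i 97): {"a":31,"bp":64,"i":97}
After op 17 (replace /a 95): {"a":95,"bp":64,"i":97}
After op 18 (replace /a 94): {"a":94,"bp":64,"i":97}
After op 19 (add /i 40): {"a":94,"bp":64,"i":40}
After op 20 (remove /i): {"a":94,"bp":64}
After op 21 (add /a 49): {"a":49,"bp":64}
After op 22 (add /w 62): {"a":49,"bp":64,"w":62}
After op 23 (add /bp 41): {"a":49,"bp":41,"w":62}
After op 24 (replace /bp 52): {"a":49,"bp":52,"w":62}
Size at the root: 3

Answer: 3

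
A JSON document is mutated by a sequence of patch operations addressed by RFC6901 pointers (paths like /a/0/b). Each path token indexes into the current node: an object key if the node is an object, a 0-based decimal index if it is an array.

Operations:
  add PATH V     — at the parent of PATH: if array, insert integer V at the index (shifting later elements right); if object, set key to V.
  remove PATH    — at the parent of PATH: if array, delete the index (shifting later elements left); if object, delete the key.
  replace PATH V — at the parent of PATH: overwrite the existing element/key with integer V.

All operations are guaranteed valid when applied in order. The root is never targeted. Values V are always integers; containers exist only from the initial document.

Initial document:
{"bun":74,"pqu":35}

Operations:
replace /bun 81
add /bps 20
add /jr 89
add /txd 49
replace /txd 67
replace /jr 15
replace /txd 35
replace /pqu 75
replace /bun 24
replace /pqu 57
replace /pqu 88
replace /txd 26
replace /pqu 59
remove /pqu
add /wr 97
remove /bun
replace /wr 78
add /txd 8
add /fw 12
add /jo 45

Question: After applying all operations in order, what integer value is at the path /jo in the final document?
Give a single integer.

Answer: 45

Derivation:
After op 1 (replace /bun 81): {"bun":81,"pqu":35}
After op 2 (add /bps 20): {"bps":20,"bun":81,"pqu":35}
After op 3 (add /jr 89): {"bps":20,"bun":81,"jr":89,"pqu":35}
After op 4 (add /txd 49): {"bps":20,"bun":81,"jr":89,"pqu":35,"txd":49}
After op 5 (replace /txd 67): {"bps":20,"bun":81,"jr":89,"pqu":35,"txd":67}
After op 6 (replace /jr 15): {"bps":20,"bun":81,"jr":15,"pqu":35,"txd":67}
After op 7 (replace /txd 35): {"bps":20,"bun":81,"jr":15,"pqu":35,"txd":35}
After op 8 (replace /pqu 75): {"bps":20,"bun":81,"jr":15,"pqu":75,"txd":35}
After op 9 (replace /bun 24): {"bps":20,"bun":24,"jr":15,"pqu":75,"txd":35}
After op 10 (replace /pqu 57): {"bps":20,"bun":24,"jr":15,"pqu":57,"txd":35}
After op 11 (replace /pqu 88): {"bps":20,"bun":24,"jr":15,"pqu":88,"txd":35}
After op 12 (replace /txd 26): {"bps":20,"bun":24,"jr":15,"pqu":88,"txd":26}
After op 13 (replace /pqu 59): {"bps":20,"bun":24,"jr":15,"pqu":59,"txd":26}
After op 14 (remove /pqu): {"bps":20,"bun":24,"jr":15,"txd":26}
After op 15 (add /wr 97): {"bps":20,"bun":24,"jr":15,"txd":26,"wr":97}
After op 16 (remove /bun): {"bps":20,"jr":15,"txd":26,"wr":97}
After op 17 (replace /wr 78): {"bps":20,"jr":15,"txd":26,"wr":78}
After op 18 (add /txd 8): {"bps":20,"jr":15,"txd":8,"wr":78}
After op 19 (add /fw 12): {"bps":20,"fw":12,"jr":15,"txd":8,"wr":78}
After op 20 (add /jo 45): {"bps":20,"fw":12,"jo":45,"jr":15,"txd":8,"wr":78}
Value at /jo: 45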